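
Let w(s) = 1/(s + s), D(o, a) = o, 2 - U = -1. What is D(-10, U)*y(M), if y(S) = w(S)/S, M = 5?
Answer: -⅕ ≈ -0.20000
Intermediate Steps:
U = 3 (U = 2 - 1*(-1) = 2 + 1 = 3)
w(s) = 1/(2*s)
y(S) = 1/(2*S²) (y(S) = (1/(2*S))/S = 1/(2*S²))
D(-10, U)*y(M) = -5/5² = -5/25 = -10*1/50 = -⅕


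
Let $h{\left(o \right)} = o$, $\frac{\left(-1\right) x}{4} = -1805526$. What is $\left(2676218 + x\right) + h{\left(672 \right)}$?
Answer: $9898994$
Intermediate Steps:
$x = 7222104$ ($x = \left(-4\right) \left(-1805526\right) = 7222104$)
$\left(2676218 + x\right) + h{\left(672 \right)} = \left(2676218 + 7222104\right) + 672 = 9898322 + 672 = 9898994$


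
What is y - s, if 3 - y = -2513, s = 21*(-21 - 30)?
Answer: 3587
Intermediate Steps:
s = -1071 (s = 21*(-51) = -1071)
y = 2516 (y = 3 - 1*(-2513) = 3 + 2513 = 2516)
y - s = 2516 - 1*(-1071) = 2516 + 1071 = 3587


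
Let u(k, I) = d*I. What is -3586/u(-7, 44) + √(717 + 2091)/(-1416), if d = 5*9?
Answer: -163/90 - √78/236 ≈ -1.8485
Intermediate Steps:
d = 45
u(k, I) = 45*I
-3586/u(-7, 44) + √(717 + 2091)/(-1416) = -3586/(45*44) + √(717 + 2091)/(-1416) = -3586/1980 + √2808*(-1/1416) = -3586*1/1980 + (6*√78)*(-1/1416) = -163/90 - √78/236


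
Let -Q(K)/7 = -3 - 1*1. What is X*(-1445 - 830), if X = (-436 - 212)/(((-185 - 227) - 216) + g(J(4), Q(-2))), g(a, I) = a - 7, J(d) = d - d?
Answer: -294840/127 ≈ -2321.6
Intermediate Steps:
J(d) = 0
Q(K) = 28 (Q(K) = -7*(-3 - 1*1) = -7*(-3 - 1) = -7*(-4) = 28)
g(a, I) = -7 + a
X = 648/635 (X = (-436 - 212)/(((-185 - 227) - 216) + (-7 + 0)) = -648/((-412 - 216) - 7) = -648/(-628 - 7) = -648/(-635) = -648*(-1/635) = 648/635 ≈ 1.0205)
X*(-1445 - 830) = 648*(-1445 - 830)/635 = (648/635)*(-2275) = -294840/127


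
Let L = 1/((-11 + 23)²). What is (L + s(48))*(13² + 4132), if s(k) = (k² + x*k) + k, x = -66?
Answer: -505380403/144 ≈ -3.5096e+6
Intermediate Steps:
L = 1/144 (L = 1/(12²) = 1/144 ≈ 0.0069444)
s(k) = k² - 65*k (s(k) = (k² - 66*k) + k = k² - 65*k)
(L + s(48))*(13² + 4132) = (1/144 + 48*(-65 + 48))*(13² + 4132) = (1/144 + 48*(-17))*(169 + 4132) = (1/144 - 816)*4301 = -117503/144*4301 = -505380403/144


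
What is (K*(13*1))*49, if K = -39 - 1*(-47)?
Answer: 5096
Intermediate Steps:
K = 8 (K = -39 + 47 = 8)
(K*(13*1))*49 = (8*(13*1))*49 = (8*13)*49 = 104*49 = 5096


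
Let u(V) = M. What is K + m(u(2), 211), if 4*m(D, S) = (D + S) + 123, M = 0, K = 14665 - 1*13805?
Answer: 1887/2 ≈ 943.50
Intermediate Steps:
K = 860 (K = 14665 - 13805 = 860)
u(V) = 0
m(D, S) = 123/4 + D/4 + S/4 (m(D, S) = ((D + S) + 123)/4 = (123 + D + S)/4 = 123/4 + D/4 + S/4)
K + m(u(2), 211) = 860 + (123/4 + (¼)*0 + (¼)*211) = 860 + (123/4 + 0 + 211/4) = 860 + 167/2 = 1887/2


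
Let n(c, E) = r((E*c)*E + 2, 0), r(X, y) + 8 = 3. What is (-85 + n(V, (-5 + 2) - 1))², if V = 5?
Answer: 8100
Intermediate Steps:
r(X, y) = -5 (r(X, y) = -8 + 3 = -5)
n(c, E) = -5
(-85 + n(V, (-5 + 2) - 1))² = (-85 - 5)² = (-90)² = 8100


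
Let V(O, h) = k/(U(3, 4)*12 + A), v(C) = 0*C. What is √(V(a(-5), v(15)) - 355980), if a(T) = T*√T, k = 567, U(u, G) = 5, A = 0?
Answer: I*√35597055/10 ≈ 596.63*I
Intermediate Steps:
v(C) = 0
a(T) = T^(3/2)
V(O, h) = 189/20 (V(O, h) = 567/(5*12 + 0) = 567/(60 + 0) = 567/60 = 567*(1/60) = 189/20)
√(V(a(-5), v(15)) - 355980) = √(189/20 - 355980) = √(-7119411/20) = I*√35597055/10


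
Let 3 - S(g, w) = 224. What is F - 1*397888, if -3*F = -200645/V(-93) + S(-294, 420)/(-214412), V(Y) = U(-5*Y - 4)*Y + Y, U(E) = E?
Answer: -499844740432087/1256239908 ≈ -3.9789e+5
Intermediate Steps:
S(g, w) = -221 (S(g, w) = 3 - 1*224 = 3 - 224 = -221)
V(Y) = Y + Y*(-4 - 5*Y) (V(Y) = (-5*Y - 4)*Y + Y = (-4 - 5*Y)*Y + Y = Y*(-4 - 5*Y) + Y = Y + Y*(-4 - 5*Y))
F = -1955917783/1256239908 (F = -(-200645*1/(93*(3 + 5*(-93))) - 221/(-214412))/3 = -(-200645*1/(93*(3 - 465)) - 221*(-1/214412))/3 = -(-200645/((-1*(-93)*(-462))) + 221/214412)/3 = -(-200645/(-42966) + 221/214412)/3 = -(-200645*(-1/42966) + 221/214412)/3 = -(200645/42966 + 221/214412)/3 = -⅓*1955917783/418746636 = -1955917783/1256239908 ≈ -1.5570)
F - 1*397888 = -1955917783/1256239908 - 1*397888 = -1955917783/1256239908 - 397888 = -499844740432087/1256239908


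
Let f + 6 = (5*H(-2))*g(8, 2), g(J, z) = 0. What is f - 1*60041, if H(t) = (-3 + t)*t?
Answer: -60047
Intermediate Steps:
H(t) = t*(-3 + t)
f = -6 (f = -6 + (5*(-2*(-3 - 2)))*0 = -6 + (5*(-2*(-5)))*0 = -6 + (5*10)*0 = -6 + 50*0 = -6 + 0 = -6)
f - 1*60041 = -6 - 1*60041 = -6 - 60041 = -60047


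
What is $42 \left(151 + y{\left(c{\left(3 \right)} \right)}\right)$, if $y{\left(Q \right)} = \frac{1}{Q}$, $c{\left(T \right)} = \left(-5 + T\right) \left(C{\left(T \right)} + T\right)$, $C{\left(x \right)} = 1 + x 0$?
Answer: $\frac{25347}{4} \approx 6336.8$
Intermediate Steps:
$C{\left(x \right)} = 1$ ($C{\left(x \right)} = 1 + 0 = 1$)
$c{\left(T \right)} = \left(1 + T\right) \left(-5 + T\right)$ ($c{\left(T \right)} = \left(-5 + T\right) \left(1 + T\right) = \left(1 + T\right) \left(-5 + T\right)$)
$42 \left(151 + y{\left(c{\left(3 \right)} \right)}\right) = 42 \left(151 + \frac{1}{-5 + 3^{2} - 12}\right) = 42 \left(151 + \frac{1}{-5 + 9 - 12}\right) = 42 \left(151 + \frac{1}{-8}\right) = 42 \left(151 - \frac{1}{8}\right) = 42 \cdot \frac{1207}{8} = \frac{25347}{4}$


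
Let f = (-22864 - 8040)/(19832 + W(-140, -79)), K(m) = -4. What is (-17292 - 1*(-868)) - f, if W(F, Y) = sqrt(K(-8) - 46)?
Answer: 8*(-10265*sqrt(2) + 40711233*I)/(-19832*I + 5*sqrt(2)) ≈ -16422.0 - 0.0005556*I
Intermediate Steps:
W(F, Y) = 5*I*sqrt(2) (W(F, Y) = sqrt(-4 - 46) = sqrt(-50) = 5*I*sqrt(2))
f = -30904/(19832 + 5*I*sqrt(2)) (f = (-22864 - 8040)/(19832 + 5*I*sqrt(2)) = -30904/(19832 + 5*I*sqrt(2)) ≈ -1.5583 + 0.00055561*I)
(-17292 - 1*(-868)) - f = (-17292 - 1*(-868)) - (-306444064/196654137 + 77260*I*sqrt(2)/196654137) = (-17292 + 868) + (306444064/196654137 - 77260*I*sqrt(2)/196654137) = -16424 + (306444064/196654137 - 77260*I*sqrt(2)/196654137) = -3229541102024/196654137 - 77260*I*sqrt(2)/196654137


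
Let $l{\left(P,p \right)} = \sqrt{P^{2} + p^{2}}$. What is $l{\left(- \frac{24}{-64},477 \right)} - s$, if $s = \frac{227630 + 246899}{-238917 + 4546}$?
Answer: $\frac{474529}{234371} + \frac{3 \sqrt{1617985}}{8} \approx 479.02$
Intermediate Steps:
$s = - \frac{474529}{234371}$ ($s = \frac{474529}{-234371} = 474529 \left(- \frac{1}{234371}\right) = - \frac{474529}{234371} \approx -2.0247$)
$l{\left(- \frac{24}{-64},477 \right)} - s = \sqrt{\left(- \frac{24}{-64}\right)^{2} + 477^{2}} - - \frac{474529}{234371} = \sqrt{\left(\left(-24\right) \left(- \frac{1}{64}\right)\right)^{2} + 227529} + \frac{474529}{234371} = \sqrt{\left(\frac{3}{8}\right)^{2} + 227529} + \frac{474529}{234371} = \sqrt{\frac{9}{64} + 227529} + \frac{474529}{234371} = \sqrt{\frac{14561865}{64}} + \frac{474529}{234371} = \frac{3 \sqrt{1617985}}{8} + \frac{474529}{234371} = \frac{474529}{234371} + \frac{3 \sqrt{1617985}}{8}$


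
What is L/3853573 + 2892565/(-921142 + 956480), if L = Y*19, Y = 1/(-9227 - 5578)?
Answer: 165027047245478303/2016108815388570 ≈ 81.854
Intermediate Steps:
Y = -1/14805 (Y = 1/(-14805) = -1/14805 ≈ -6.7545e-5)
L = -19/14805 (L = -1/14805*19 = -19/14805 ≈ -0.0012833)
L/3853573 + 2892565/(-921142 + 956480) = -19/14805/3853573 + 2892565/(-921142 + 956480) = -19/14805*1/3853573 + 2892565/35338 = -19/57052148265 + 2892565*(1/35338) = -19/57052148265 + 2892565/35338 = 165027047245478303/2016108815388570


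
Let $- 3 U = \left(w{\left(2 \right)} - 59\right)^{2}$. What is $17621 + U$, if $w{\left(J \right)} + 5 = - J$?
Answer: $16169$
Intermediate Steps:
$w{\left(J \right)} = -5 - J$
$U = -1452$ ($U = - \frac{\left(\left(-5 - 2\right) - 59\right)^{2}}{3} = - \frac{\left(-7 - 59\right)^{2}}{3} = - \frac{\left(-66\right)^{2}}{3} = \left(- \frac{1}{3}\right) 4356 = -1452$)
$17621 + U = 17621 - 1452 = 16169$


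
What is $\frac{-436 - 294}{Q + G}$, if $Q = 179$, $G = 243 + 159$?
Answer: $- \frac{730}{581} \approx -1.2565$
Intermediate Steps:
$G = 402$
$\frac{-436 - 294}{Q + G} = \frac{-436 - 294}{179 + 402} = - \frac{730}{581}$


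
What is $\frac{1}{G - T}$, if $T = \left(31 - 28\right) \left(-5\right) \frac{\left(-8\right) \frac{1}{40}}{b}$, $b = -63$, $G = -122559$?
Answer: $- \frac{21}{2573738} \approx -8.1593 \cdot 10^{-6}$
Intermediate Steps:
$T = - \frac{1}{21}$ ($T = \left(31 - 28\right) \left(-5\right) \frac{\left(-8\right) \frac{1}{40}}{-63} = \left(31 - 28\right) \left(-5\right) \left(-8\right) \frac{1}{40} \left(- \frac{1}{63}\right) = 3 \left(-5\right) \left(\left(- \frac{1}{5}\right) \left(- \frac{1}{63}\right)\right) = \left(-15\right) \frac{1}{315} = - \frac{1}{21} \approx -0.047619$)
$\frac{1}{G - T} = \frac{1}{-122559 - - \frac{1}{21}} = \frac{1}{-122559 + \frac{1}{21}} = \frac{1}{- \frac{2573738}{21}} = - \frac{21}{2573738}$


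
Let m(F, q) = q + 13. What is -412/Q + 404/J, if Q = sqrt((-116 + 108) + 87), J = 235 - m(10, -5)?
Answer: 404/227 - 412*sqrt(79)/79 ≈ -44.574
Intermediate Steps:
m(F, q) = 13 + q
J = 227 (J = 235 - (13 - 5) = 235 - 1*8 = 235 - 8 = 227)
Q = sqrt(79) (Q = sqrt(-8 + 87) = sqrt(79) ≈ 8.8882)
-412/Q + 404/J = -412*sqrt(79)/79 + 404/227 = 404/227 - 412*sqrt(79)/79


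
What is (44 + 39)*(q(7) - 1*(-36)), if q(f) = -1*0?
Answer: 2988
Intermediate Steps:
q(f) = 0
(44 + 39)*(q(7) - 1*(-36)) = (44 + 39)*(0 - 1*(-36)) = 83*(0 + 36) = 83*36 = 2988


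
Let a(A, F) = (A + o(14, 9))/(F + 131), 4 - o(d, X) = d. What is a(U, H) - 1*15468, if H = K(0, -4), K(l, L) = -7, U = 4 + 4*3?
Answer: -959013/62 ≈ -15468.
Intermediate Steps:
o(d, X) = 4 - d
U = 16 (U = 4 + 12 = 16)
H = -7
a(A, F) = (-10 + A)/(131 + F) (a(A, F) = (A + (4 - 1*14))/(F + 131) = (A + (4 - 14))/(131 + F) = (A - 10)/(131 + F) = (-10 + A)/(131 + F))
a(U, H) - 1*15468 = (-10 + 16)/(131 - 7) - 1*15468 = 6/124 - 15468 = (1/124)*6 - 15468 = 3/62 - 15468 = -959013/62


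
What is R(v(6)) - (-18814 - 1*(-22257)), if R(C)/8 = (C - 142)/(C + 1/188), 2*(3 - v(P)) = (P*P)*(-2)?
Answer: -25402431/7333 ≈ -3464.1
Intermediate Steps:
v(P) = 3 + P² (v(P) = 3 - P*P*(-2)/2 = 3 - P²*(-2)/2 = 3 - (-1)*P² = 3 + P²)
R(C) = 8*(-142 + C)/(1/188 + C) (R(C) = 8*((C - 142)/(C + 1/188)) = 8*((-142 + C)/(C + 1/188)) = 8*((-142 + C)/(1/188 + C)) = 8*(-142 + C)/(1/188 + C))
R(v(6)) - (-18814 - 1*(-22257)) = 1504*(-142 + (3 + 6²))/(1 + 188*(3 + 6²)) - (-18814 - 1*(-22257)) = 1504*(-142 + (3 + 36))/(1 + 188*(3 + 36)) - (-18814 + 22257) = 1504*(-142 + 39)/(1 + 188*39) - 1*3443 = 1504*(-103)/(1 + 7332) - 3443 = 1504*(-103)/7333 - 3443 = 1504*(1/7333)*(-103) - 3443 = -154912/7333 - 3443 = -25402431/7333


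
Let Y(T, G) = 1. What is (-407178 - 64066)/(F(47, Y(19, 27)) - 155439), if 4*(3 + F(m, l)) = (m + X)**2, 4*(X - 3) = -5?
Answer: 30159616/9910263 ≈ 3.0433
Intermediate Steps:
X = 7/4 (X = 3 + (1/4)*(-5) = 3 - 5/4 = 7/4 ≈ 1.7500)
F(m, l) = -3 + (7/4 + m)**2/4 (F(m, l) = -3 + (m + 7/4)**2/4 = -3 + (7/4 + m)**2/4)
(-407178 - 64066)/(F(47, Y(19, 27)) - 155439) = (-407178 - 64066)/((-3 + (7 + 4*47)**2/64) - 155439) = -471244/((-3 + (7 + 188)**2/64) - 155439) = -471244/((-3 + (1/64)*195**2) - 155439) = -471244/((-3 + (1/64)*38025) - 155439) = -471244/((-3 + 38025/64) - 155439) = -471244/(37833/64 - 155439) = -471244/(-9910263/64) = -471244*(-64/9910263) = 30159616/9910263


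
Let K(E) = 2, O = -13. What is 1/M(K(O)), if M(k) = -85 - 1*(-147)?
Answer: 1/62 ≈ 0.016129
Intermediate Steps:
M(k) = 62 (M(k) = -85 + 147 = 62)
1/M(K(O)) = 1/62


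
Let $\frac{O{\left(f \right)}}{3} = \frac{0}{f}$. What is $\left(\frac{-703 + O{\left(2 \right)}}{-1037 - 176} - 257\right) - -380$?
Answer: $\frac{149902}{1213} \approx 123.58$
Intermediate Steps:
$O{\left(f \right)} = 0$ ($O{\left(f \right)} = 3 \frac{0}{f} = 3 \cdot 0 = 0$)
$\left(\frac{-703 + O{\left(2 \right)}}{-1037 - 176} - 257\right) - -380 = \left(\frac{-703 + 0}{-1037 - 176} - 257\right) - -380 = \left(- \frac{703}{-1213} - 257\right) + 380 = \left(\left(-703\right) \left(- \frac{1}{1213}\right) - 257\right) + 380 = \left(\frac{703}{1213} - 257\right) + 380 = - \frac{311038}{1213} + 380 = \frac{149902}{1213}$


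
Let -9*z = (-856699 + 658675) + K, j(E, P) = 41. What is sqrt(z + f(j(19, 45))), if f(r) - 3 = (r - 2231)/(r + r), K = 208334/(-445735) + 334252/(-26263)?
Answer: sqrt(5063443267929074584791724290)/479959870505 ≈ 148.26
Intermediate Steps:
K = -154459291062/11706338305 (K = 208334*(-1/445735) + 334252*(-1/26263) = -208334/445735 - 334252/26263 = -154459291062/11706338305 ≈ -13.195)
f(r) = 3 + (-2231 + r)/(2*r) (f(r) = 3 + (r - 2231)/(r + r) = 3 + (-2231 + r)/((2*r)) = 3 + (-2231 + r)*(1/(2*r)) = 3 + (-2231 + r)/(2*r))
z = 257587821755598/11706338305 (z = -((-856699 + 658675) - 154459291062/11706338305)/9 = -(-198024 - 154459291062/11706338305)/9 = -1/9*(-2318290395800382/11706338305) = 257587821755598/11706338305 ≈ 22004.)
sqrt(z + f(j(19, 45))) = sqrt(257587821755598/11706338305 + (1/2)*(-2231 + 7*41)/41) = sqrt(257587821755598/11706338305 + (1/2)*(1/41)*(-2231 + 287)) = sqrt(257587821755598/11706338305 + (1/2)*(1/41)*(-1944)) = sqrt(257587821755598/11706338305 - 972/41) = sqrt(10549722131147058/479959870505) = sqrt(5063443267929074584791724290)/479959870505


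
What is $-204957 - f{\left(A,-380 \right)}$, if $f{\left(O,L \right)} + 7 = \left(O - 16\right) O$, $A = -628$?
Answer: $-609382$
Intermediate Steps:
$f{\left(O,L \right)} = -7 + O \left(-16 + O\right)$ ($f{\left(O,L \right)} = -7 + \left(O - 16\right) O = -7 + \left(-16 + O\right) O = -7 + O \left(-16 + O\right)$)
$-204957 - f{\left(A,-380 \right)} = -204957 - \left(-7 + \left(-628\right)^{2} - -10048\right) = -204957 - \left(-7 + 394384 + 10048\right) = -204957 - 404425 = -609382$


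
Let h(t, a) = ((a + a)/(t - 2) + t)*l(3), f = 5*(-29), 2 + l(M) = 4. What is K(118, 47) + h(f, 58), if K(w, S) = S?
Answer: -35953/147 ≈ -244.58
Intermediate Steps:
l(M) = 2 (l(M) = -2 + 4 = 2)
f = -145
h(t, a) = 2*t + 4*a/(-2 + t) (h(t, a) = ((a + a)/(t - 2) + t)*2 = ((2*a)/(-2 + t) + t)*2 = (2*a/(-2 + t) + t)*2 = (t + 2*a/(-2 + t))*2 = 2*t + 4*a/(-2 + t))
K(118, 47) + h(f, 58) = 47 + 2*((-145)² - 2*(-145) + 2*58)/(-2 - 145) = 47 + 2*(21025 + 290 + 116)/(-147) = 47 + 2*(-1/147)*21431 = 47 - 42862/147 = -35953/147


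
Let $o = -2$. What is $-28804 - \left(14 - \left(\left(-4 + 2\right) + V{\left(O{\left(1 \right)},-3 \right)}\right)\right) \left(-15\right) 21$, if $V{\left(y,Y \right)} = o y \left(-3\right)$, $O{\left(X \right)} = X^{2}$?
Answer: $-25654$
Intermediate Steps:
$V{\left(y,Y \right)} = 6 y$ ($V{\left(y,Y \right)} = - 2 y \left(-3\right) = 6 y$)
$-28804 - \left(14 - \left(\left(-4 + 2\right) + V{\left(O{\left(1 \right)},-3 \right)}\right)\right) \left(-15\right) 21 = -28804 - \left(14 - \left(\left(-4 + 2\right) + 6 \cdot 1^{2}\right)\right) \left(-15\right) 21 = -28804 - \left(14 - \left(-2 + 6 \cdot 1\right)\right) \left(-15\right) 21 = -28804 - \left(14 - \left(-2 + 6\right)\right) \left(-15\right) 21 = -28804 - \left(14 - 4\right) \left(-15\right) 21 = -28804 - 10 \left(-15\right) 21 = -28804 - \left(-150\right) 21 = -28804 - -3150 = -28804 + 3150 = -25654$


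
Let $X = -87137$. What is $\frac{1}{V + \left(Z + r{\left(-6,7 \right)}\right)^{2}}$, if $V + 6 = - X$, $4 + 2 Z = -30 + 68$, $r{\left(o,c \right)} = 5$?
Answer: $\frac{1}{87615} \approx 1.1414 \cdot 10^{-5}$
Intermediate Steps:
$Z = 17$ ($Z = -2 + \frac{-30 + 68}{2} = -2 + \frac{1}{2} \cdot 38 = -2 + 19 = 17$)
$V = 87131$ ($V = -6 - -87137 = -6 + 87137 = 87131$)
$\frac{1}{V + \left(Z + r{\left(-6,7 \right)}\right)^{2}} = \frac{1}{87131 + \left(17 + 5\right)^{2}} = \frac{1}{87131 + 22^{2}} = \frac{1}{87131 + 484} = \frac{1}{87615}$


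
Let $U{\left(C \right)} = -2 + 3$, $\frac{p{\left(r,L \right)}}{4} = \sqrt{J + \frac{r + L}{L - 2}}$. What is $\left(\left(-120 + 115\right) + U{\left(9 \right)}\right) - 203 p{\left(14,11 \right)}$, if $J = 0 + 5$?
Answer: $-4 - \frac{812 \sqrt{70}}{3} \approx -2268.6$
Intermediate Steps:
$J = 5$
$p{\left(r,L \right)} = 4 \sqrt{5 + \frac{L + r}{-2 + L}}$ ($p{\left(r,L \right)} = 4 \sqrt{5 + \frac{r + L}{L - 2}} = 4 \sqrt{5 + \frac{L + r}{-2 + L}}$)
$U{\left(C \right)} = 1$
$\left(\left(-120 + 115\right) + U{\left(9 \right)}\right) - 203 p{\left(14,11 \right)} = \left(\left(-120 + 115\right) + 1\right) - 203 \cdot 4 \sqrt{\frac{-10 + 14 + 6 \cdot 11}{-2 + 11}} = \left(-5 + 1\right) - 203 \cdot 4 \sqrt{\frac{-10 + 14 + 66}{9}} = -4 - 203 \cdot 4 \sqrt{\frac{1}{9} \cdot 70} = -4 - 203 \cdot 4 \sqrt{\frac{70}{9}} = -4 - 203 \cdot 4 \frac{\sqrt{70}}{3} = -4 - 203 \frac{4 \sqrt{70}}{3} = -4 - \frac{812 \sqrt{70}}{3}$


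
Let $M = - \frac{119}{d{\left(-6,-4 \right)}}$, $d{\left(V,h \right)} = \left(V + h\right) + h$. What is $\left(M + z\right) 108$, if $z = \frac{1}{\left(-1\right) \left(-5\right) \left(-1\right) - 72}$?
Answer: $\frac{70578}{77} \approx 916.6$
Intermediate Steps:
$z = - \frac{1}{77}$ ($z = \frac{1}{5 \left(-1\right) - 72} = \frac{1}{-5 - 72} = \frac{1}{-77} = - \frac{1}{77} \approx -0.012987$)
$d{\left(V,h \right)} = V + 2 h$
$M = \frac{17}{2}$ ($M = - \frac{119}{-6 + 2 \left(-4\right)} = - \frac{119}{-6 - 8} = - \frac{119}{-14} = \left(-119\right) \left(- \frac{1}{14}\right) = \frac{17}{2} \approx 8.5$)
$\left(M + z\right) 108 = \left(\frac{17}{2} - \frac{1}{77}\right) 108 = \frac{1307}{154} \cdot 108 = \frac{70578}{77}$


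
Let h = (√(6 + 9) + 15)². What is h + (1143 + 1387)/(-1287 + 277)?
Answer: 23987/101 + 30*√15 ≈ 353.68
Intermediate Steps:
h = (15 + √15)² (h = (√15 + 15)² = (15 + √15)² ≈ 356.19)
h + (1143 + 1387)/(-1287 + 277) = (15 + √15)² + (1143 + 1387)/(-1287 + 277) = (15 + √15)² + 2530/(-1010) = (15 + √15)² + 2530*(-1/1010) = (15 + √15)² - 253/101 = -253/101 + (15 + √15)²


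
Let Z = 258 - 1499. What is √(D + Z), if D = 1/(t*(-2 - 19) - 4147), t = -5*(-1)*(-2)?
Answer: I*√19235465466/3937 ≈ 35.228*I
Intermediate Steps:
t = -10 (t = 5*(-2) = -10)
Z = -1241
D = -1/3937 (D = 1/(-10*(-2 - 19) - 4147) = 1/(-10*(-21) - 4147) = 1/(210 - 4147) = 1/(-3937) = -1/3937 ≈ -0.00025400)
√(D + Z) = √(-1/3937 - 1241) = √(-4885818/3937) = I*√19235465466/3937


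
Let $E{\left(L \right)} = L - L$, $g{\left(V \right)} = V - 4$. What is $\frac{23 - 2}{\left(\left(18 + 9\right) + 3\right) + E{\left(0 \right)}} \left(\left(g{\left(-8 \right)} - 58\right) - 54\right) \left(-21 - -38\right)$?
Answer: $- \frac{7378}{5} \approx -1475.6$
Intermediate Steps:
$g{\left(V \right)} = -4 + V$
$E{\left(L \right)} = 0$
$\frac{23 - 2}{\left(\left(18 + 9\right) + 3\right) + E{\left(0 \right)}} \left(\left(g{\left(-8 \right)} - 58\right) - 54\right) \left(-21 - -38\right) = \frac{23 - 2}{\left(\left(18 + 9\right) + 3\right) + 0} \left(\left(\left(-4 - 8\right) - 58\right) - 54\right) \left(-21 - -38\right) = \frac{21}{\left(27 + 3\right) + 0} \left(\left(-12 - 58\right) - 54\right) \left(-21 + 38\right) = \frac{21}{30 + 0} \left(-70 - 54\right) 17 = \frac{21}{30} \left(-124\right) 17 = 21 \cdot \frac{1}{30} \left(-124\right) 17 = \frac{7}{10} \left(-124\right) 17 = \left(- \frac{434}{5}\right) 17 = - \frac{7378}{5}$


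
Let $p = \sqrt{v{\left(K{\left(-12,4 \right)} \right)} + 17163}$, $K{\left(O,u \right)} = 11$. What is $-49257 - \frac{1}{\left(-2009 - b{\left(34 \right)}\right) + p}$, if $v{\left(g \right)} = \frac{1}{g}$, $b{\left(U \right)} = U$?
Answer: $- \frac{2252204633592}{45723545} + \frac{\sqrt{2076734}}{45723545} \approx -49257.0$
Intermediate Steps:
$p = \frac{\sqrt{2076734}}{11}$ ($p = \sqrt{\frac{1}{11} + 17163} = \sqrt{\frac{188794}{11}} = \frac{\sqrt{2076734}}{11} \approx 131.01$)
$-49257 - \frac{1}{\left(-2009 - b{\left(34 \right)}\right) + p} = -49257 - \frac{1}{\left(-2009 - 34\right) + \frac{\sqrt{2076734}}{11}} = -49257 - \frac{1}{-2043 + \frac{\sqrt{2076734}}{11}}$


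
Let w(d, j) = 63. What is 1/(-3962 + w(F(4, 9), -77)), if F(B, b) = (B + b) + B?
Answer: -1/3899 ≈ -0.00025648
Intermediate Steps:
F(B, b) = b + 2*B
1/(-3962 + w(F(4, 9), -77)) = 1/(-3962 + 63) = 1/(-3899) = -1/3899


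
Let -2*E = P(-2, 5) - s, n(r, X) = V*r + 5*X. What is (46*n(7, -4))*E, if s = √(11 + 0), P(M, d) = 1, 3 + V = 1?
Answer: 782 - 782*√11 ≈ -1811.6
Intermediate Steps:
V = -2 (V = -3 + 1 = -2)
s = √11 ≈ 3.3166
n(r, X) = -2*r + 5*X
E = -½ + √11/2 (E = -(1 - √11)/2 = -½ + √11/2 ≈ 1.1583)
(46*n(7, -4))*E = (46*(-2*7 + 5*(-4)))*(-½ + √11/2) = (46*(-14 - 20))*(-½ + √11/2) = (46*(-34))*(-½ + √11/2) = -1564*(-½ + √11/2) = 782 - 782*√11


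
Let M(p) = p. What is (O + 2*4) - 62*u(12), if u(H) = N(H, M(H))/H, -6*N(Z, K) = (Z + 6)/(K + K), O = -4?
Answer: 223/48 ≈ 4.6458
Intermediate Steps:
N(Z, K) = -(6 + Z)/(12*K) (N(Z, K) = -(Z + 6)/(6*(K + K)) = -(6 + Z)/(6*(2*K)) = -(6 + Z)*1/(2*K)/6 = -(6 + Z)/(12*K))
u(H) = (-6 - H)/(12*H²) (u(H) = ((-6 - H)/(12*H))/H = (-6 - H)/(12*H²))
(O + 2*4) - 62*u(12) = (-4 + 2*4) - 31*(-6 - 1*12)/(6*12²) = (-4 + 8) - 31*(-6 - 12)/(6*144) = 4 - 31*(-18)/(6*144) = 4 - 62*(-1/96) = 4 + 31/48 = 223/48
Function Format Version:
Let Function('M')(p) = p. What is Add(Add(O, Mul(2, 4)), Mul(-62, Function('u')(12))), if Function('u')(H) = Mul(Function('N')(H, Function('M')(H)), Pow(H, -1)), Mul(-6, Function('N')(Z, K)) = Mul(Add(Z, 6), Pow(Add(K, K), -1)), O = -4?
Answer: Rational(223, 48) ≈ 4.6458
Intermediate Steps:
Function('N')(Z, K) = Mul(Rational(-1, 12), Pow(K, -1), Add(6, Z)) (Function('N')(Z, K) = Mul(Rational(-1, 6), Mul(Add(Z, 6), Pow(Add(K, K), -1))) = Mul(Rational(-1, 6), Mul(Add(6, Z), Pow(Mul(2, K), -1))) = Mul(Rational(-1, 6), Mul(Add(6, Z), Mul(Rational(1, 2), Pow(K, -1)))) = Mul(Rational(-1, 6), Mul(Rational(1, 2), Pow(K, -1), Add(6, Z))) = Mul(Rational(-1, 12), Pow(K, -1), Add(6, Z)))
Function('u')(H) = Mul(Rational(1, 12), Pow(H, -2), Add(-6, Mul(-1, H))) (Function('u')(H) = Mul(Mul(Rational(1, 12), Pow(H, -1), Add(-6, Mul(-1, H))), Pow(H, -1)) = Mul(Rational(1, 12), Pow(H, -2), Add(-6, Mul(-1, H))))
Add(Add(O, Mul(2, 4)), Mul(-62, Function('u')(12))) = Add(Add(-4, Mul(2, 4)), Mul(-62, Mul(Rational(1, 12), Pow(12, -2), Add(-6, Mul(-1, 12))))) = Add(Add(-4, 8), Mul(-62, Mul(Rational(1, 12), Rational(1, 144), Add(-6, -12)))) = Add(4, Mul(-62, Mul(Rational(1, 12), Rational(1, 144), -18))) = Add(4, Mul(-62, Rational(-1, 96))) = Add(4, Rational(31, 48)) = Rational(223, 48)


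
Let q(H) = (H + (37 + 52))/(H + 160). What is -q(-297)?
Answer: -208/137 ≈ -1.5182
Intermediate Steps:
q(H) = (89 + H)/(160 + H) (q(H) = (H + 89)/(160 + H) = (89 + H)/(160 + H))
-q(-297) = -(89 - 297)/(160 - 297) = -(-208)/(-137) = -(-1)*(-208)/137 = -1*208/137 = -208/137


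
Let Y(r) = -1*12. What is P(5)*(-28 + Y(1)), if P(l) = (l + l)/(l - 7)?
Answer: 200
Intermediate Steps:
Y(r) = -12
P(l) = 2*l/(-7 + l) (P(l) = (2*l)/(-7 + l) = 2*l/(-7 + l))
P(5)*(-28 + Y(1)) = (2*5/(-7 + 5))*(-28 - 12) = (2*5/(-2))*(-40) = (2*5*(-½))*(-40) = -5*(-40) = 200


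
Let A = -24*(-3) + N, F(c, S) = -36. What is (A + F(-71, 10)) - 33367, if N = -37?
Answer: -33368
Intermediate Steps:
A = 35 (A = -24*(-3) - 37 = 72 - 37 = 35)
(A + F(-71, 10)) - 33367 = (35 - 36) - 33367 = -1 - 33367 = -33368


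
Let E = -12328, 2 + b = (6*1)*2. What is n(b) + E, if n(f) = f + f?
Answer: -12308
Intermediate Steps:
b = 10 (b = -2 + (6*1)*2 = -2 + 6*2 = -2 + 12 = 10)
n(f) = 2*f
n(b) + E = 2*10 - 12328 = 20 - 12328 = -12308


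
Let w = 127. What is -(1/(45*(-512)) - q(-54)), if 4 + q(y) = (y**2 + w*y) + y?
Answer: -92159999/23040 ≈ -4000.0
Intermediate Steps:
q(y) = -4 + y**2 + 128*y (q(y) = -4 + ((y**2 + 127*y) + y) = -4 + (y**2 + 128*y) = -4 + y**2 + 128*y)
-(1/(45*(-512)) - q(-54)) = -(1/(45*(-512)) - (-4 + (-54)**2 + 128*(-54))) = -(1/(-23040) - (-4 + 2916 - 6912)) = -(-1/23040 - 1*(-4000)) = -(-1/23040 + 4000) = -1*92159999/23040 = -92159999/23040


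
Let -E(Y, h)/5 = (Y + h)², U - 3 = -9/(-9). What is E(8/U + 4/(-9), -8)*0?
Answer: 0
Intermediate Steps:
U = 4 (U = 3 - 9/(-9) = 3 - 9*(-⅑) = 3 + 1 = 4)
E(Y, h) = -5*(Y + h)²
E(8/U + 4/(-9), -8)*0 = -5*((8/4 + 4/(-9)) - 8)²*0 = -5*((8*(¼) + 4*(-⅑)) - 8)²*0 = -5*((2 - 4/9) - 8)²*0 = -5*(14/9 - 8)²*0 = -5*(-58/9)²*0 = -5*3364/81*0 = -16820/81*0 = 0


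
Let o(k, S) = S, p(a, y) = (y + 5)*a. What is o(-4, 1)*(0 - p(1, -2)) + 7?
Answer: 4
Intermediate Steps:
p(a, y) = a*(5 + y) (p(a, y) = (5 + y)*a = a*(5 + y))
o(-4, 1)*(0 - p(1, -2)) + 7 = 1*(0 - (5 - 2)) + 7 = 1*(0 - 3) + 7 = 1*(-3) + 7 = -3 + 7 = 4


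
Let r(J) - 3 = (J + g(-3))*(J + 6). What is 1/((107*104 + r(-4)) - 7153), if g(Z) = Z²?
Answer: 1/3988 ≈ 0.00025075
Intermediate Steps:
r(J) = 3 + (6 + J)*(9 + J) (r(J) = 3 + (J + (-3)²)*(J + 6) = 3 + (J + 9)*(6 + J) = 3 + (9 + J)*(6 + J) = 3 + (6 + J)*(9 + J))
1/((107*104 + r(-4)) - 7153) = 1/((107*104 + (57 + (-4)² + 15*(-4))) - 7153) = 1/((11128 + (57 + 16 - 60)) - 7153) = 1/((11128 + 13) - 7153) = 1/(11141 - 7153) = 1/3988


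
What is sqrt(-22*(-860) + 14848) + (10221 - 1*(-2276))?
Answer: 12497 + 6*sqrt(938) ≈ 12681.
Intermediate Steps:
sqrt(-22*(-860) + 14848) + (10221 - 1*(-2276)) = sqrt(18920 + 14848) + (10221 + 2276) = sqrt(33768) + 12497 = 6*sqrt(938) + 12497 = 12497 + 6*sqrt(938)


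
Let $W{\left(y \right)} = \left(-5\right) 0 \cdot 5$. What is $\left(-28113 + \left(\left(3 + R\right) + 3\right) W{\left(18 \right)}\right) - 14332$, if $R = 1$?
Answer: $-42445$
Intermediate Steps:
$W{\left(y \right)} = 0$ ($W{\left(y \right)} = 0 \cdot 5 = 0$)
$\left(-28113 + \left(\left(3 + R\right) + 3\right) W{\left(18 \right)}\right) - 14332 = \left(-28113 + \left(\left(3 + 1\right) + 3\right) 0\right) - 14332 = \left(-28113 + \left(4 + 3\right) 0\right) - 14332 = \left(-28113 + 7 \cdot 0\right) - 14332 = \left(-28113 + 0\right) - 14332 = -28113 - 14332 = -42445$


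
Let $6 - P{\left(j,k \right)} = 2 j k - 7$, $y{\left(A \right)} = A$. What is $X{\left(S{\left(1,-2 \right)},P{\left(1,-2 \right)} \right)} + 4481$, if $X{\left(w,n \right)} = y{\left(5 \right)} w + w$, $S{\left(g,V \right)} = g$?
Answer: $4487$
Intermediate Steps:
$P{\left(j,k \right)} = 13 - 2 j k$ ($P{\left(j,k \right)} = 6 - \left(2 j k - 7\right) = 6 - \left(-7 + 2 j k\right) = 13 - 2 j k$)
$X{\left(w,n \right)} = 6 w$ ($X{\left(w,n \right)} = 5 w + w = 6 w$)
$X{\left(S{\left(1,-2 \right)},P{\left(1,-2 \right)} \right)} + 4481 = 6 \cdot 1 + 4481 = 6 + 4481 = 4487$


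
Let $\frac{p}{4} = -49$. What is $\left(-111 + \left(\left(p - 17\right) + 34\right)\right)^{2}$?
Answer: $84100$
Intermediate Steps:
$p = -196$ ($p = 4 \left(-49\right) = -196$)
$\left(-111 + \left(\left(p - 17\right) + 34\right)\right)^{2} = \left(-111 + \left(\left(-196 - 17\right) + 34\right)\right)^{2} = \left(-111 + \left(-213 + 34\right)\right)^{2} = \left(-111 - 179\right)^{2} = \left(-290\right)^{2} = 84100$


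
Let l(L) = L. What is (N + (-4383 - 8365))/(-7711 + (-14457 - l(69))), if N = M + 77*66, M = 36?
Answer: 7630/22237 ≈ 0.34312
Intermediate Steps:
N = 5118 (N = 36 + 77*66 = 36 + 5082 = 5118)
(N + (-4383 - 8365))/(-7711 + (-14457 - l(69))) = (5118 + (-4383 - 8365))/(-7711 + (-14457 - 1*69)) = (5118 - 12748)/(-7711 + (-14457 - 69)) = -7630/(-7711 - 14526) = -7630/(-22237) = -7630*(-1/22237) = 7630/22237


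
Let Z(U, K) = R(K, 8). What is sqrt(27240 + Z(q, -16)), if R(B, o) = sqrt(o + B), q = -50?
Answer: sqrt(27240 + 2*I*sqrt(2)) ≈ 165.05 + 0.0086*I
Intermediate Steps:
R(B, o) = sqrt(B + o)
Z(U, K) = sqrt(8 + K) (Z(U, K) = sqrt(K + 8) = sqrt(8 + K))
sqrt(27240 + Z(q, -16)) = sqrt(27240 + sqrt(8 - 16)) = sqrt(27240 + sqrt(-8)) = sqrt(27240 + 2*I*sqrt(2))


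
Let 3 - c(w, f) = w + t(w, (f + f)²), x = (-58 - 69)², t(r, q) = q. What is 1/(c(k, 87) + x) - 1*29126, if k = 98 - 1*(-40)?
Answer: -415977533/14282 ≈ -29126.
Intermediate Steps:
k = 138 (k = 98 + 40 = 138)
x = 16129 (x = (-127)² = 16129)
c(w, f) = 3 - w - 4*f² (c(w, f) = 3 - (w + (f + f)²) = 3 - (w + (2*f)²) = 3 - (w + 4*f²) = 3 + (-w - 4*f²) = 3 - w - 4*f²)
1/(c(k, 87) + x) - 1*29126 = 1/((3 - 1*138 - 4*87²) + 16129) - 1*29126 = 1/((3 - 138 - 4*7569) + 16129) - 29126 = 1/((3 - 138 - 30276) + 16129) - 29126 = 1/(-30411 + 16129) - 29126 = 1/(-14282) - 29126 = -1/14282 - 29126 = -415977533/14282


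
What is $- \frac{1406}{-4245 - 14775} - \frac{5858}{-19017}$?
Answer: $\frac{23026177}{60283890} \approx 0.38196$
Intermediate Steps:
$- \frac{1406}{-4245 - 14775} - \frac{5858}{-19017} = - \frac{1406}{-4245 - 14775} - - \frac{5858}{19017} = - \frac{1406}{-19020} + \frac{5858}{19017} = \left(-1406\right) \left(- \frac{1}{19020}\right) + \frac{5858}{19017} = \frac{703}{9510} + \frac{5858}{19017} = \frac{23026177}{60283890}$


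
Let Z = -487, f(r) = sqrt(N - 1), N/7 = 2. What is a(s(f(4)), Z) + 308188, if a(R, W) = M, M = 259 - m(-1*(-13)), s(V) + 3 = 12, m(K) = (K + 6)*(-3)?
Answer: 308504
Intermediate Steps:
N = 14 (N = 7*2 = 14)
f(r) = sqrt(13) (f(r) = sqrt(14 - 1) = sqrt(13))
m(K) = -18 - 3*K (m(K) = (6 + K)*(-3) = -18 - 3*K)
s(V) = 9 (s(V) = -3 + 12 = 9)
M = 316 (M = 259 - (-18 - (-3)*(-13)) = 259 - (-18 - 3*13) = 259 - (-18 - 39) = 259 - 1*(-57) = 259 + 57 = 316)
a(R, W) = 316
a(s(f(4)), Z) + 308188 = 316 + 308188 = 308504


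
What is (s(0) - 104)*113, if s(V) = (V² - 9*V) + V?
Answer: -11752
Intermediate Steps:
s(V) = V² - 8*V
(s(0) - 104)*113 = (0*(-8 + 0) - 104)*113 = (0*(-8) - 104)*113 = (0 - 104)*113 = -104*113 = -11752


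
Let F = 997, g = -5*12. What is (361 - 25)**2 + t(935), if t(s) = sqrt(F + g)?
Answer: 112896 + sqrt(937) ≈ 1.1293e+5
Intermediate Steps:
g = -60
t(s) = sqrt(937) (t(s) = sqrt(997 - 60) = sqrt(937))
(361 - 25)**2 + t(935) = (361 - 25)**2 + sqrt(937) = 336**2 + sqrt(937) = 112896 + sqrt(937)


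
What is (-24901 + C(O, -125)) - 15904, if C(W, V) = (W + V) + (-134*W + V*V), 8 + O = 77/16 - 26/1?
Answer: -342769/16 ≈ -21423.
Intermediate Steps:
O = -467/16 (O = -8 + (77/16 - 26/1) = -8 + (77*(1/16) - 26*1) = -8 + (77/16 - 26) = -8 - 339/16 = -467/16 ≈ -29.188)
C(W, V) = V + V**2 - 133*W (C(W, V) = (V + W) + (-134*W + V**2) = (V + W) + (V**2 - 134*W) = V + V**2 - 133*W)
(-24901 + C(O, -125)) - 15904 = (-24901 + (-125 + (-125)**2 - 133*(-467/16))) - 15904 = (-24901 + (-125 + 15625 + 62111/16)) - 15904 = (-24901 + 310111/16) - 15904 = -88305/16 - 15904 = -342769/16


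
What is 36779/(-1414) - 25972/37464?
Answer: -12630472/472983 ≈ -26.704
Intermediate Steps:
36779/(-1414) - 25972/37464 = 36779*(-1/1414) - 25972*1/37464 = -36779/1414 - 6493/9366 = -12630472/472983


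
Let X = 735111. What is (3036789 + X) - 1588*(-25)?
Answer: 3811600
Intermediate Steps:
(3036789 + X) - 1588*(-25) = (3036789 + 735111) - 1588*(-25) = 3771900 + 39700 = 3811600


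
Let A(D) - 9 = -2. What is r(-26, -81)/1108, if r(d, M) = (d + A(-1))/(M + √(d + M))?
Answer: 1539/7388144 + 19*I*√107/7388144 ≈ 0.00020831 + 2.6602e-5*I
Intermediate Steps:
A(D) = 7 (A(D) = 9 - 2 = 7)
r(d, M) = (7 + d)/(M + √(M + d)) (r(d, M) = (d + 7)/(M + √(d + M)) = (7 + d)/(M + √(M + d)))
r(-26, -81)/1108 = ((7 - 26)/(-81 + √(-81 - 26)))/1108 = (-19/(-81 + √(-107)))*(1/1108) = (-19/(-81 + I*√107))*(1/1108) = -19/(-81 + I*√107)*(1/1108) = -19/(1108*(-81 + I*√107))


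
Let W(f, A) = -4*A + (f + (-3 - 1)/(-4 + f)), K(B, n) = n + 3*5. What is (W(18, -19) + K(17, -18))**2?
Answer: 403225/49 ≈ 8229.1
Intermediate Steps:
K(B, n) = 15 + n (K(B, n) = n + 15 = 15 + n)
W(f, A) = f - 4*A - 4/(-4 + f) (W(f, A) = -4*A + (f - 4/(-4 + f)) = f - 4*A - 4/(-4 + f))
(W(18, -19) + K(17, -18))**2 = ((-4 + 18**2 - 4*18 + 16*(-19) - 4*(-19)*18)/(-4 + 18) + (15 - 18))**2 = ((-4 + 324 - 72 - 304 + 1368)/14 - 3)**2 = ((1/14)*1312 - 3)**2 = (656/7 - 3)**2 = (635/7)**2 = 403225/49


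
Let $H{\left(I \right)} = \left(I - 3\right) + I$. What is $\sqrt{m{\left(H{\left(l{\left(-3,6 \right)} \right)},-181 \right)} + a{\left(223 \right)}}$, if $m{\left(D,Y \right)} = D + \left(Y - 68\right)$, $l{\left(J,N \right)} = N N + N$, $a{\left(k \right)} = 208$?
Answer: $2 \sqrt{10} \approx 6.3246$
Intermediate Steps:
$l{\left(J,N \right)} = N + N^{2}$ ($l{\left(J,N \right)} = N^{2} + N = N + N^{2}$)
$H{\left(I \right)} = -3 + 2 I$ ($H{\left(I \right)} = \left(-3 + I\right) + I = -3 + 2 I$)
$m{\left(D,Y \right)} = -68 + D + Y$ ($m{\left(D,Y \right)} = D + \left(-68 + Y\right) = -68 + D + Y$)
$\sqrt{m{\left(H{\left(l{\left(-3,6 \right)} \right)},-181 \right)} + a{\left(223 \right)}} = \sqrt{\left(-68 - \left(3 - 2 \cdot 6 \left(1 + 6\right)\right) - 181\right) + 208} = \sqrt{\left(-68 - \left(3 - 2 \cdot 6 \cdot 7\right) - 181\right) + 208} = \sqrt{\left(-68 + \left(-3 + 2 \cdot 42\right) - 181\right) + 208} = \sqrt{\left(-68 + \left(-3 + 84\right) - 181\right) + 208} = \sqrt{\left(-68 + 81 - 181\right) + 208} = \sqrt{-168 + 208} = \sqrt{40} = 2 \sqrt{10}$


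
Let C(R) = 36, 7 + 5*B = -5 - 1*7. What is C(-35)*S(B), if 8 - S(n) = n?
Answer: 2124/5 ≈ 424.80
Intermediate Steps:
B = -19/5 (B = -7/5 + (-5 - 1*7)/5 = -7/5 + (-5 - 7)/5 = -7/5 + (1/5)*(-12) = -7/5 - 12/5 = -19/5 ≈ -3.8000)
S(n) = 8 - n
C(-35)*S(B) = 36*(8 - 1*(-19/5)) = 36*(8 + 19/5) = 36*(59/5) = 2124/5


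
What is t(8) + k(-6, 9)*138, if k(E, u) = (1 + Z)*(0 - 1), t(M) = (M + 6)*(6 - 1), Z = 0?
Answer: -68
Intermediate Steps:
t(M) = 30 + 5*M (t(M) = (6 + M)*5 = 30 + 5*M)
k(E, u) = -1 (k(E, u) = (1 + 0)*(0 - 1) = 1*(-1) = -1)
t(8) + k(-6, 9)*138 = (30 + 5*8) - 1*138 = (30 + 40) - 138 = 70 - 138 = -68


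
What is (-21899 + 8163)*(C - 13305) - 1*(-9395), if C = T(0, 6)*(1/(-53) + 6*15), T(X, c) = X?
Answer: 182766875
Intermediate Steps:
C = 0 (C = 0*(1/(-53) + 6*15) = 0*(-1/53 + 90) = 0*(4769/53) = 0)
(-21899 + 8163)*(C - 13305) - 1*(-9395) = (-21899 + 8163)*(0 - 13305) - 1*(-9395) = -13736*(-13305) + 9395 = 182757480 + 9395 = 182766875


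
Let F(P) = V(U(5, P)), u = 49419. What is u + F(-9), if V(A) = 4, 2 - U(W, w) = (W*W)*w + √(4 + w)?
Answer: 49423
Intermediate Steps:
U(W, w) = 2 - √(4 + w) - w*W² (U(W, w) = 2 - ((W*W)*w + √(4 + w)) = 2 - (W²*w + √(4 + w)) = 2 - (w*W² + √(4 + w)) = 2 - (√(4 + w) + w*W²) = 2 + (-√(4 + w) - w*W²) = 2 - √(4 + w) - w*W²)
F(P) = 4
u + F(-9) = 49419 + 4 = 49423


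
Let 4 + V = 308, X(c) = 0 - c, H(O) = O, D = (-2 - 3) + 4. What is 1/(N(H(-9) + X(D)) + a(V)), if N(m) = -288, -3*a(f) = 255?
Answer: -1/373 ≈ -0.0026810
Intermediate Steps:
D = -1 (D = -5 + 4 = -1)
X(c) = -c
V = 304 (V = -4 + 308 = 304)
a(f) = -85 (a(f) = -⅓*255 = -85)
1/(N(H(-9) + X(D)) + a(V)) = 1/(-288 - 85) = 1/(-373) = -1/373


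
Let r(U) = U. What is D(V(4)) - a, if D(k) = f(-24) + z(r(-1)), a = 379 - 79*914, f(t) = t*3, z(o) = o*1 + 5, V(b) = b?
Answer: 71759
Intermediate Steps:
z(o) = 5 + o (z(o) = o + 5 = 5 + o)
f(t) = 3*t
a = -71827 (a = 379 - 72206 = -71827)
D(k) = -68 (D(k) = 3*(-24) + (5 - 1) = -72 + 4 = -68)
D(V(4)) - a = -68 - 1*(-71827) = -68 + 71827 = 71759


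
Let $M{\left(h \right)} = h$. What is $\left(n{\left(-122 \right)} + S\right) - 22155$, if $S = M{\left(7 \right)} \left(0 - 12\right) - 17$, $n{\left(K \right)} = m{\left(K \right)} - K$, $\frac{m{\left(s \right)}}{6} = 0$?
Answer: $-22134$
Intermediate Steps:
$m{\left(s \right)} = 0$ ($m{\left(s \right)} = 6 \cdot 0 = 0$)
$n{\left(K \right)} = - K$ ($n{\left(K \right)} = 0 - K = - K$)
$S = -101$ ($S = 7 \left(0 - 12\right) - 17 = 7 \left(-12\right) - 17 = -84 - 17 = -101$)
$\left(n{\left(-122 \right)} + S\right) - 22155 = \left(\left(-1\right) \left(-122\right) - 101\right) - 22155 = \left(122 - 101\right) - 22155 = 21 - 22155 = -22134$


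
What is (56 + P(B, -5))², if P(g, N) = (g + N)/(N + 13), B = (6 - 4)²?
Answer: 199809/64 ≈ 3122.0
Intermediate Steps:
B = 4 (B = 2² = 4)
P(g, N) = (N + g)/(13 + N)
(56 + P(B, -5))² = (56 + (-5 + 4)/(13 - 5))² = (56 - 1/8)² = (56 + (⅛)*(-1))² = (56 - ⅛)² = (447/8)² = 199809/64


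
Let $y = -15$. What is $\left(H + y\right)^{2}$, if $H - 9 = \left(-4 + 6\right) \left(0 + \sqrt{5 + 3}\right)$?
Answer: $68 - 48 \sqrt{2} \approx 0.11775$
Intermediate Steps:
$H = 9 + 4 \sqrt{2}$ ($H = 9 + \left(-4 + 6\right) \left(0 + \sqrt{5 + 3}\right) = 9 + 2 \left(0 + \sqrt{8}\right) = 9 + 2 \left(0 + 2 \sqrt{2}\right) = 9 + 2 \cdot 2 \sqrt{2} = 9 + 4 \sqrt{2} \approx 14.657$)
$\left(H + y\right)^{2} = \left(\left(9 + 4 \sqrt{2}\right) - 15\right)^{2} = \left(-6 + 4 \sqrt{2}\right)^{2}$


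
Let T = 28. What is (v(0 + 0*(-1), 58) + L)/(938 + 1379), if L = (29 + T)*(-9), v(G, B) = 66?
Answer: -447/2317 ≈ -0.19292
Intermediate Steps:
L = -513 (L = (29 + 28)*(-9) = 57*(-9) = -513)
(v(0 + 0*(-1), 58) + L)/(938 + 1379) = (66 - 513)/(938 + 1379) = -447/2317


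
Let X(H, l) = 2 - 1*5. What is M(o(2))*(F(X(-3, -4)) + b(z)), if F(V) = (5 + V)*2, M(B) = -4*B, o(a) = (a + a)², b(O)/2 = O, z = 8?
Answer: -1280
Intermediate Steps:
b(O) = 2*O
X(H, l) = -3 (X(H, l) = 2 - 5 = -3)
o(a) = 4*a² (o(a) = (2*a)² = 4*a²)
F(V) = 10 + 2*V
M(o(2))*(F(X(-3, -4)) + b(z)) = (-16*2²)*((10 + 2*(-3)) + 2*8) = (-16*4)*((10 - 6) + 16) = (-4*16)*(4 + 16) = -64*20 = -1280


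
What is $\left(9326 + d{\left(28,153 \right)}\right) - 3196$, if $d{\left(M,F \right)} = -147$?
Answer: $5983$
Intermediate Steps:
$\left(9326 + d{\left(28,153 \right)}\right) - 3196 = \left(9326 - 147\right) - 3196 = 9179 - 3196 = 5983$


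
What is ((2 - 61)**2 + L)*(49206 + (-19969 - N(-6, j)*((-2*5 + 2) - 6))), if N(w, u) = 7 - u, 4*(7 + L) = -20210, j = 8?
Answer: -92257011/2 ≈ -4.6129e+7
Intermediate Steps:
L = -10119/2 (L = -7 + (1/4)*(-20210) = -7 - 10105/2 = -10119/2 ≈ -5059.5)
((2 - 61)**2 + L)*(49206 + (-19969 - N(-6, j)*((-2*5 + 2) - 6))) = ((2 - 61)**2 - 10119/2)*(49206 + (-19969 - (7 - 1*8)*((-2*5 + 2) - 6))) = ((-59)**2 - 10119/2)*(49206 + (-19969 - (7 - 8)*((-10 + 2) - 6))) = (3481 - 10119/2)*(49206 + (-19969 - (-1)*(-8 - 6))) = -3157*(49206 + (-19969 - (-1)*(-14)))/2 = -3157*(49206 + (-19969 - 1*14))/2 = -3157*(49206 + (-19969 - 14))/2 = -3157*(49206 - 19983)/2 = -3157/2*29223 = -92257011/2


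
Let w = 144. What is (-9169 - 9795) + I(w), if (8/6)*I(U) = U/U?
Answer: -75853/4 ≈ -18963.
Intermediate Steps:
I(U) = ¾ (I(U) = 3*(U/U)/4 = (¾)*1 = ¾)
(-9169 - 9795) + I(w) = (-9169 - 9795) + ¾ = -18964 + ¾ = -75853/4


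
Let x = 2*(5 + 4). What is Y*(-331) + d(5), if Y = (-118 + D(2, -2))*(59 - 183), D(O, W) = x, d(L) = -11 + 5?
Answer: -4104406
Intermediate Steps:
x = 18 (x = 2*9 = 18)
d(L) = -6
D(O, W) = 18
Y = 12400 (Y = (-118 + 18)*(59 - 183) = -100*(-124) = 12400)
Y*(-331) + d(5) = 12400*(-331) - 6 = -4104400 - 6 = -4104406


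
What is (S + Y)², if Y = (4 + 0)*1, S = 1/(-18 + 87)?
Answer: 76729/4761 ≈ 16.116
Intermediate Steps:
S = 1/69 ≈ 0.014493
Y = 4 (Y = 4*1 = 4)
(S + Y)² = (1/69 + 4)² = (277/69)² = 76729/4761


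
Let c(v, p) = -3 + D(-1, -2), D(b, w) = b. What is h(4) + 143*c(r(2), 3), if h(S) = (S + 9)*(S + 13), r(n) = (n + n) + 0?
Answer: -351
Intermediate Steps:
r(n) = 2*n (r(n) = 2*n + 0 = 2*n)
h(S) = (9 + S)*(13 + S)
c(v, p) = -4 (c(v, p) = -3 - 1 = -4)
h(4) + 143*c(r(2), 3) = (117 + 4**2 + 22*4) + 143*(-4) = (117 + 16 + 88) - 572 = 221 - 572 = -351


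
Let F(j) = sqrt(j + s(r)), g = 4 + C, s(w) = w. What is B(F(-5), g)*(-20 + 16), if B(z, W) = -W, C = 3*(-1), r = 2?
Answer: 4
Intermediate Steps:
C = -3
g = 1 (g = 4 - 3 = 1)
F(j) = sqrt(2 + j) (F(j) = sqrt(j + 2) = sqrt(2 + j))
B(F(-5), g)*(-20 + 16) = (-1*1)*(-20 + 16) = -1*(-4) = 4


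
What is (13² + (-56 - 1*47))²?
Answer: 4356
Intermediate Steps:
(13² + (-56 - 1*47))² = (169 + (-56 - 47))² = (169 - 103)² = 66² = 4356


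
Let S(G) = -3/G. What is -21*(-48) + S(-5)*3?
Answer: 5049/5 ≈ 1009.8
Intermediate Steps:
-21*(-48) + S(-5)*3 = -21*(-48) - 3/(-5)*3 = 1008 - 3*(-⅕)*3 = 1008 + (⅗)*3 = 1008 + 9/5 = 5049/5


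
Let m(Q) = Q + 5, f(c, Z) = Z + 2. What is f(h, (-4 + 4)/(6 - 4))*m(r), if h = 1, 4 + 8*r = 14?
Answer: 25/2 ≈ 12.500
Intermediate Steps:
r = 5/4 (r = -½ + (⅛)*14 = -½ + 7/4 = 5/4 ≈ 1.2500)
f(c, Z) = 2 + Z
m(Q) = 5 + Q
f(h, (-4 + 4)/(6 - 4))*m(r) = (2 + (-4 + 4)/(6 - 4))*(5 + 5/4) = (2 + 0/2)*(25/4) = (2 + 0*(½))*(25/4) = (2 + 0)*(25/4) = 2*(25/4) = 25/2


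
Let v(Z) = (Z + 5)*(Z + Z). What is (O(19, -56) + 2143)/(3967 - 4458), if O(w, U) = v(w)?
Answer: -3055/491 ≈ -6.2220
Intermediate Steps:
v(Z) = 2*Z*(5 + Z) (v(Z) = (5 + Z)*(2*Z) = 2*Z*(5 + Z))
O(w, U) = 2*w*(5 + w)
(O(19, -56) + 2143)/(3967 - 4458) = (2*19*(5 + 19) + 2143)/(3967 - 4458) = (2*19*24 + 2143)/(-491) = (912 + 2143)*(-1/491) = 3055*(-1/491) = -3055/491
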